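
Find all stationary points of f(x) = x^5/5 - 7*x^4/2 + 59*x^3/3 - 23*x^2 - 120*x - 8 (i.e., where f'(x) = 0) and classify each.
f'(x) = x^4 - 14*x^3 + 59*x^2 - 46*x - 120

Solve f'(x) = 0:
  Factor: x^4 - 14*x^3 + 59*x^2 - 46*x - 120 = (x - 6)*(x - 5)*(x - 4)*(x + 1) = 0.
  ⇒ x = -1, 4, 5, 6

f''(x) = 4*x^3 - 42*x^2 + 118*x - 46
Second-derivative test at each critical point:
  f''(-1) = -210 < 0 → local maximum
  f''(4) = 10 > 0 → local minimum
  f''(5) = -6 < 0 → local maximum
  f''(6) = 14 > 0 → local minimum

Critical points: x = -1 (local maximum); x = 4 (local minimum); x = 5 (local maximum); x = 6 (local minimum)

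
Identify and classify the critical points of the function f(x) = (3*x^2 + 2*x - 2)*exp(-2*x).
f'(x) = 2*(-3*x^2 + x + 3)*exp(-2*x)

Solve f'(x) = 0:
  f'(x) = (-6*x^2 + 2*x + 6)·exp(-2*x) and exp(-2*x) > 0 for every x, so f'(x) = 0 ⇔ -6*x^2 + 2*x + 6 = 0.
  Factor: -6*x^2 + 2*x + 6 = -2*(3*x^2 - x - 3); 3*x^2 - x - 3 = 0 has no rational roots; quadratic formula: x = (1 ± √37)/6.
  ⇒ x = 1/6 - sqrt(37)/6 ≈ -0.8471, 1/6 + sqrt(37)/6 ≈ 1.1805

f''(x) = 2*(6*x^2 - 8*x - 5)*exp(-2*x)
Second-derivative test at each critical point:
  f''(-0.8471) = 66.2119 > 0 → local minimum
  f''(1.1805) = -1.1476 < 0 → local maximum

Critical points: x = 1/6 - sqrt(37)/6 ≈ -0.8471 (local minimum); x = 1/6 + sqrt(37)/6 ≈ 1.1805 (local maximum)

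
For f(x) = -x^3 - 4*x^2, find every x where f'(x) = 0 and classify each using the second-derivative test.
f'(x) = x*(-3*x - 8)

Solve f'(x) = 0:
  Factor: -3*x^2 - 8*x = -x*(3*x + 8) = 0.
  ⇒ x = -8/3, 0

f''(x) = -6*x - 8
Second-derivative test at each critical point:
  f''(-8/3) = 8 > 0 → local minimum
  f''(0) = -8 < 0 → local maximum

Critical points: x = -8/3 (local minimum); x = 0 (local maximum)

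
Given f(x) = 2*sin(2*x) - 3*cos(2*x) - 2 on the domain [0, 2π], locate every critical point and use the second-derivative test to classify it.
f'(x) = 6*sin(2*x) + 4*cos(2*x)

Solve f'(x) = 0 on [0, 2π]:
  f'(x) = 0 ⇔ 2*cos(2*x) = -3*sin(2*x) ⇔ tan(2*x) = -2/3, i.e. 2*x = arctan(-2/3) + nπ; keep the solutions lying in [0, 2π].
  ⇒ x = -atan(2/3)/2 + pi/2 ≈ 1.2768, pi - atan(2/3)/2 ≈ 2.8476, -atan(2/3)/2 + 3*pi/2 ≈ 4.4184, -atan(2/3)/2 + 2*pi ≈ 5.9892

f''(x) = -8*sin(2*x) + 12*cos(2*x)
Second-derivative test at each critical point:
  f''(1.2768) = -14.4222 < 0 → local maximum
  f''(2.8476) = 14.4222 > 0 → local minimum
  f''(4.4184) = -14.4222 < 0 → local maximum
  f''(5.9892) = 14.4222 > 0 → local minimum

Critical points: x = -atan(2/3)/2 + pi/2 ≈ 1.2768 (local maximum); x = pi - atan(2/3)/2 ≈ 2.8476 (local minimum); x = -atan(2/3)/2 + 3*pi/2 ≈ 4.4184 (local maximum); x = -atan(2/3)/2 + 2*pi ≈ 5.9892 (local minimum)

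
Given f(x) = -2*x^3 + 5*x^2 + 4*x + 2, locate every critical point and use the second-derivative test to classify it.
f'(x) = -6*x^2 + 10*x + 4

Solve f'(x) = 0:
  Factor: -6*x^2 + 10*x + 4 = -2*(x - 2)*(3*x + 1) = 0.
  ⇒ x = -1/3, 2

f''(x) = 10 - 12*x
Second-derivative test at each critical point:
  f''(-1/3) = 14 > 0 → local minimum
  f''(2) = -14 < 0 → local maximum

Critical points: x = -1/3 (local minimum); x = 2 (local maximum)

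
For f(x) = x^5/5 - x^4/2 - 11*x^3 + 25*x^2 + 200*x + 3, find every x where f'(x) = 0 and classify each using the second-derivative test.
f'(x) = x^4 - 2*x^3 - 33*x^2 + 50*x + 200

Solve f'(x) = 0:
  Factor: x^4 - 2*x^3 - 33*x^2 + 50*x + 200 = (x - 5)*(x - 4)*(x + 2)*(x + 5) = 0.
  ⇒ x = -5, -2, 4, 5

f''(x) = 4*x^3 - 6*x^2 - 66*x + 50
Second-derivative test at each critical point:
  f''(-5) = -270 < 0 → local maximum
  f''(-2) = 126 > 0 → local minimum
  f''(4) = -54 < 0 → local maximum
  f''(5) = 70 > 0 → local minimum

Critical points: x = -5 (local maximum); x = -2 (local minimum); x = 4 (local maximum); x = 5 (local minimum)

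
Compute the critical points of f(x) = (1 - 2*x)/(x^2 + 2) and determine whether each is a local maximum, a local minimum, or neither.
f'(x) = 2*(x^2 - x - 2)/(x^4 + 4*x^2 + 4)

Solve f'(x) = 0:
  f'(x) = 2*(x - 2)*(x + 1)/(x^2 + 2)^2; the denominator is positive wherever f is defined, so f'(x) = 0 ⇔ 2*x^2 - 2*x - 4 = 0.
  Factor: 2*x^2 - 2*x - 4 = 2*(x - 2)*(x + 1) = 0.
  ⇒ x = -1, 2

f''(x) = 2*(4*x^2*(1 - 2*x) + (6*x - 1)*(x^2 + 2))/(x^2 + 2)^3
Second-derivative test at each critical point:
  f''(-1) = -2/3 < 0 → local maximum
  f''(2) = 1/6 > 0 → local minimum

Critical points: x = -1 (local maximum); x = 2 (local minimum)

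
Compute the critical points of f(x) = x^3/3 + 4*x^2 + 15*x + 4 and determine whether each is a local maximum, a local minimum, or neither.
f'(x) = x^2 + 8*x + 15

Solve f'(x) = 0:
  Factor: x^2 + 8*x + 15 = (x + 3)*(x + 5) = 0.
  ⇒ x = -5, -3

f''(x) = 2*x + 8
Second-derivative test at each critical point:
  f''(-5) = -2 < 0 → local maximum
  f''(-3) = 2 > 0 → local minimum

Critical points: x = -5 (local maximum); x = -3 (local minimum)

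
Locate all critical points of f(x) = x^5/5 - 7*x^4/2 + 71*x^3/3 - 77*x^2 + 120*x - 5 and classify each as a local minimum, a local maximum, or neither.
f'(x) = x^4 - 14*x^3 + 71*x^2 - 154*x + 120

Solve f'(x) = 0:
  Factor: x^4 - 14*x^3 + 71*x^2 - 154*x + 120 = (x - 5)*(x - 4)*(x - 3)*(x - 2) = 0.
  ⇒ x = 2, 3, 4, 5

f''(x) = 4*x^3 - 42*x^2 + 142*x - 154
Second-derivative test at each critical point:
  f''(2) = -6 < 0 → local maximum
  f''(3) = 2 > 0 → local minimum
  f''(4) = -2 < 0 → local maximum
  f''(5) = 6 > 0 → local minimum

Critical points: x = 2 (local maximum); x = 3 (local minimum); x = 4 (local maximum); x = 5 (local minimum)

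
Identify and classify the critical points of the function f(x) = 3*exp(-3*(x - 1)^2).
f'(x) = 18*(1 - x)*exp(-3*(x - 1)^2)

Solve f'(x) = 0:
  f'(x) = (18 - 18*x)·exp(-3*(x - 1)^2) and exp(-3*(x - 1)^2) > 0 for every x, so f'(x) = 0 ⇔ 18 - 18*x = 0.
  Factor: 18 - 18*x = -18*(x - 1) = 0.
  ⇒ x = 1

f''(x) = 18*(6*(x - 1)^2 - 1)*exp(-3*(x - 1)^2)
Second-derivative test at each critical point:
  f''(1) = -18 < 0 → local maximum

Critical points: x = 1 (local maximum)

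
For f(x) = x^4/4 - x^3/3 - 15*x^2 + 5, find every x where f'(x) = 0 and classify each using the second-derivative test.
f'(x) = x*(x^2 - x - 30)

Solve f'(x) = 0:
  Factor: x^3 - x^2 - 30*x = x*(x - 6)*(x + 5) = 0.
  ⇒ x = -5, 0, 6

f''(x) = 3*x^2 - 2*x - 30
Second-derivative test at each critical point:
  f''(-5) = 55 > 0 → local minimum
  f''(0) = -30 < 0 → local maximum
  f''(6) = 66 > 0 → local minimum

Critical points: x = -5 (local minimum); x = 0 (local maximum); x = 6 (local minimum)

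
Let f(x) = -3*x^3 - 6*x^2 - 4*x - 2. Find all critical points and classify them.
f'(x) = -9*x^2 - 12*x - 4

Solve f'(x) = 0:
  Factor: -9*x^2 - 12*x - 4 = -(3*x + 2)^2 = 0.
  ⇒ x = -2/3

f''(x) = -18*x - 12
Second-derivative test at each critical point:
  f''(-2/3) = 0, so the second-derivative test is inconclusive; use the first-derivative test: f'(-11/12) = -0.5625, f'(-5/12) = -0.5625 — f' is negative on both sides (no sign change) → neither a local maximum nor a local minimum

Critical points: x = -2/3 (neither)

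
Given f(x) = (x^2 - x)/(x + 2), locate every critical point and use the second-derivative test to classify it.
f'(x) = (x^2 + 4*x - 2)/(x^2 + 4*x + 4)

Solve f'(x) = 0:
  f'(x) = (x^2 + 4*x - 2)/(x + 2)^2; the denominator is positive wherever f is defined, so f'(x) = 0 ⇔ x^2 + 4*x - 2 = 0.
  x^2 + 4*x - 2 = 0 has no rational roots; quadratic formula: x = (-4 ± √24)/2.
  ⇒ x = -sqrt(6) - 2 ≈ -4.4495, -2 + sqrt(6) ≈ 0.4495

f''(x) = 12/(x^3 + 6*x^2 + 12*x + 8)
Second-derivative test at each critical point:
  f''(-4.4495) = -0.8165 < 0 → local maximum
  f''(0.4495) = 0.8165 > 0 → local minimum

Critical points: x = -sqrt(6) - 2 ≈ -4.4495 (local maximum); x = -2 + sqrt(6) ≈ 0.4495 (local minimum)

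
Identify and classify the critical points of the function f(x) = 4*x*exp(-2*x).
f'(x) = 4*(1 - 2*x)*exp(-2*x)

Solve f'(x) = 0:
  f'(x) = (4 - 8*x)·exp(-2*x) and exp(-2*x) > 0 for every x, so f'(x) = 0 ⇔ 4 - 8*x = 0.
  Factor: 4 - 8*x = -4*(2*x - 1) = 0.
  ⇒ x = 1/2

f''(x) = 16*(x - 1)*exp(-2*x)
Second-derivative test at each critical point:
  f''(1/2) = -2.9430 < 0 → local maximum

Critical points: x = 1/2 (local maximum)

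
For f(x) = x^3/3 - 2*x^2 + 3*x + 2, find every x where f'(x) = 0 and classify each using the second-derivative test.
f'(x) = x^2 - 4*x + 3

Solve f'(x) = 0:
  Factor: x^2 - 4*x + 3 = (x - 3)*(x - 1) = 0.
  ⇒ x = 1, 3

f''(x) = 2*x - 4
Second-derivative test at each critical point:
  f''(1) = -2 < 0 → local maximum
  f''(3) = 2 > 0 → local minimum

Critical points: x = 1 (local maximum); x = 3 (local minimum)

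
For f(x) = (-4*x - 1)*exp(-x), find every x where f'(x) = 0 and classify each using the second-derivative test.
f'(x) = (4*x - 3)*exp(-x)

Solve f'(x) = 0:
  f'(x) = (4*x - 3)·exp(-x) and exp(-x) > 0 for every x, so f'(x) = 0 ⇔ 4*x - 3 = 0.
  4*x - 3 = 0.
  ⇒ x = 3/4

f''(x) = (7 - 4*x)*exp(-x)
Second-derivative test at each critical point:
  f''(3/4) = 1.8895 > 0 → local minimum

Critical points: x = 3/4 (local minimum)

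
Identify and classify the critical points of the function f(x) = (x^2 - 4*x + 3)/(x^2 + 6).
f'(x) = 2*(2*x^2 + 3*x - 12)/(x^4 + 12*x^2 + 36)

Solve f'(x) = 0:
  f'(x) = 2*(2*x^2 + 3*x - 12)/(x^2 + 6)^2; the denominator is positive wherever f is defined, so f'(x) = 0 ⇔ 4*x^2 + 6*x - 24 = 0.
  Factor: 4*x^2 + 6*x - 24 = 2*(2*x^2 + 3*x - 12); 2*x^2 + 3*x - 12 = 0 has no rational roots; quadratic formula: x = (-3 ± √105)/4.
  ⇒ x = -sqrt(105)/4 - 3/4 ≈ -3.3117, -3/4 + sqrt(105)/4 ≈ 1.8117

f''(x) = 2*(-4*x^3 - 9*x^2 + 72*x + 18)/(x^6 + 18*x^4 + 108*x^2 + 216)
Second-derivative test at each critical point:
  f''(-3.3117) = -0.0712 < 0 → local maximum
  f''(1.8117) = 0.2379 > 0 → local minimum

Critical points: x = -sqrt(105)/4 - 3/4 ≈ -3.3117 (local maximum); x = -3/4 + sqrt(105)/4 ≈ 1.8117 (local minimum)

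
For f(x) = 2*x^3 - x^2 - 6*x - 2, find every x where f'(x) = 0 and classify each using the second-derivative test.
f'(x) = 6*x^2 - 2*x - 6

Solve f'(x) = 0:
  Factor: 6*x^2 - 2*x - 6 = 2*(3*x^2 - x - 3); 3*x^2 - x - 3 = 0 has no rational roots; quadratic formula: x = (1 ± √37)/6.
  ⇒ x = 1/6 - sqrt(37)/6 ≈ -0.8471, 1/6 + sqrt(37)/6 ≈ 1.1805

f''(x) = 12*x - 2
Second-derivative test at each critical point:
  f''(-0.8471) = -12.1655 < 0 → local maximum
  f''(1.1805) = 12.1655 > 0 → local minimum

Critical points: x = 1/6 - sqrt(37)/6 ≈ -0.8471 (local maximum); x = 1/6 + sqrt(37)/6 ≈ 1.1805 (local minimum)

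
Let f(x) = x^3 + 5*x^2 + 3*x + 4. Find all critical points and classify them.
f'(x) = 3*x^2 + 10*x + 3

Solve f'(x) = 0:
  Factor: 3*x^2 + 10*x + 3 = (x + 3)*(3*x + 1) = 0.
  ⇒ x = -3, -1/3

f''(x) = 6*x + 10
Second-derivative test at each critical point:
  f''(-3) = -8 < 0 → local maximum
  f''(-1/3) = 8 > 0 → local minimum

Critical points: x = -3 (local maximum); x = -1/3 (local minimum)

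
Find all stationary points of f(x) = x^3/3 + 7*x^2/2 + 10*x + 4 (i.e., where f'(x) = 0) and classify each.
f'(x) = x^2 + 7*x + 10

Solve f'(x) = 0:
  Factor: x^2 + 7*x + 10 = (x + 2)*(x + 5) = 0.
  ⇒ x = -5, -2

f''(x) = 2*x + 7
Second-derivative test at each critical point:
  f''(-5) = -3 < 0 → local maximum
  f''(-2) = 3 > 0 → local minimum

Critical points: x = -5 (local maximum); x = -2 (local minimum)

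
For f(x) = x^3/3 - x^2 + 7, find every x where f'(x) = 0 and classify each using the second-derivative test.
f'(x) = x*(x - 2)

Solve f'(x) = 0:
  Factor: x^2 - 2*x = x*(x - 2) = 0.
  ⇒ x = 0, 2

f''(x) = 2*x - 2
Second-derivative test at each critical point:
  f''(0) = -2 < 0 → local maximum
  f''(2) = 2 > 0 → local minimum

Critical points: x = 0 (local maximum); x = 2 (local minimum)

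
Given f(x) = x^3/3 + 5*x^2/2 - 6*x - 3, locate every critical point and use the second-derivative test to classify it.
f'(x) = x^2 + 5*x - 6

Solve f'(x) = 0:
  Factor: x^2 + 5*x - 6 = (x - 1)*(x + 6) = 0.
  ⇒ x = -6, 1

f''(x) = 2*x + 5
Second-derivative test at each critical point:
  f''(-6) = -7 < 0 → local maximum
  f''(1) = 7 > 0 → local minimum

Critical points: x = -6 (local maximum); x = 1 (local minimum)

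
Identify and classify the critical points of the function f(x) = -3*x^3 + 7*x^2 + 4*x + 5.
f'(x) = -9*x^2 + 14*x + 4

Solve f'(x) = 0:
  9*x^2 - 14*x - 4 = 0 has no rational roots; quadratic formula: x = (14 ± √340)/18.
  ⇒ x = 7/9 - sqrt(85)/9 ≈ -0.2466, 7/9 + sqrt(85)/9 ≈ 1.8022

f''(x) = 14 - 18*x
Second-derivative test at each critical point:
  f''(-0.2466) = 18.4391 > 0 → local minimum
  f''(1.8022) = -18.4391 < 0 → local maximum

Critical points: x = 7/9 - sqrt(85)/9 ≈ -0.2466 (local minimum); x = 7/9 + sqrt(85)/9 ≈ 1.8022 (local maximum)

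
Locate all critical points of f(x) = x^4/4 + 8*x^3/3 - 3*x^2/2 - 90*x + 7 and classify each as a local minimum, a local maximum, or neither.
f'(x) = x^3 + 8*x^2 - 3*x - 90

Solve f'(x) = 0:
  Factor: x^3 + 8*x^2 - 3*x - 90 = (x - 3)*(x + 5)*(x + 6) = 0.
  ⇒ x = -6, -5, 3

f''(x) = 3*x^2 + 16*x - 3
Second-derivative test at each critical point:
  f''(-6) = 9 > 0 → local minimum
  f''(-5) = -8 < 0 → local maximum
  f''(3) = 72 > 0 → local minimum

Critical points: x = -6 (local minimum); x = -5 (local maximum); x = 3 (local minimum)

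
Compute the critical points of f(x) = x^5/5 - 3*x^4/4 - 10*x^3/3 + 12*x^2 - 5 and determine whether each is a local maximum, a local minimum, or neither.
f'(x) = x*(x^3 - 3*x^2 - 10*x + 24)

Solve f'(x) = 0:
  Factor: x^4 - 3*x^3 - 10*x^2 + 24*x = x*(x - 4)*(x - 2)*(x + 3) = 0.
  ⇒ x = -3, 0, 2, 4

f''(x) = 4*x^3 - 9*x^2 - 20*x + 24
Second-derivative test at each critical point:
  f''(-3) = -105 < 0 → local maximum
  f''(0) = 24 > 0 → local minimum
  f''(2) = -20 < 0 → local maximum
  f''(4) = 56 > 0 → local minimum

Critical points: x = -3 (local maximum); x = 0 (local minimum); x = 2 (local maximum); x = 4 (local minimum)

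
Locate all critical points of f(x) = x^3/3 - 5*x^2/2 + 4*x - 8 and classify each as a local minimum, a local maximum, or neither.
f'(x) = x^2 - 5*x + 4

Solve f'(x) = 0:
  Factor: x^2 - 5*x + 4 = (x - 4)*(x - 1) = 0.
  ⇒ x = 1, 4

f''(x) = 2*x - 5
Second-derivative test at each critical point:
  f''(1) = -3 < 0 → local maximum
  f''(4) = 3 > 0 → local minimum

Critical points: x = 1 (local maximum); x = 4 (local minimum)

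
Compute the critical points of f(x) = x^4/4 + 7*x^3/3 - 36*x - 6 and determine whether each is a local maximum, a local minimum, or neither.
f'(x) = x^3 + 7*x^2 - 36

Solve f'(x) = 0:
  Factor: x^3 + 7*x^2 - 36 = (x - 2)*(x + 3)*(x + 6) = 0.
  ⇒ x = -6, -3, 2

f''(x) = x*(3*x + 14)
Second-derivative test at each critical point:
  f''(-6) = 24 > 0 → local minimum
  f''(-3) = -15 < 0 → local maximum
  f''(2) = 40 > 0 → local minimum

Critical points: x = -6 (local minimum); x = -3 (local maximum); x = 2 (local minimum)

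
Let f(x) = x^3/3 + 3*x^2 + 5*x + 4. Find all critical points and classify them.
f'(x) = x^2 + 6*x + 5

Solve f'(x) = 0:
  Factor: x^2 + 6*x + 5 = (x + 1)*(x + 5) = 0.
  ⇒ x = -5, -1

f''(x) = 2*x + 6
Second-derivative test at each critical point:
  f''(-5) = -4 < 0 → local maximum
  f''(-1) = 4 > 0 → local minimum

Critical points: x = -5 (local maximum); x = -1 (local minimum)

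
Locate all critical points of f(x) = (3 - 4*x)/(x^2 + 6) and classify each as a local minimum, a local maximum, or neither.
f'(x) = 2*(2*x^2 - 3*x - 12)/(x^4 + 12*x^2 + 36)

Solve f'(x) = 0:
  f'(x) = 2*(2*x^2 - 3*x - 12)/(x^2 + 6)^2; the denominator is positive wherever f is defined, so f'(x) = 0 ⇔ 4*x^2 - 6*x - 24 = 0.
  Factor: 4*x^2 - 6*x - 24 = 2*(2*x^2 - 3*x - 12); 2*x^2 - 3*x - 12 = 0 has no rational roots; quadratic formula: x = (3 ± √105)/4.
  ⇒ x = 3/4 - sqrt(105)/4 ≈ -1.8117, 3/4 + sqrt(105)/4 ≈ 3.3117

f''(x) = 2*(4*x^2*(3 - 4*x) + 3*(4*x - 1)*(x^2 + 6))/(x^2 + 6)^3
Second-derivative test at each critical point:
  f''(-1.8117) = -0.2379 < 0 → local maximum
  f''(3.3117) = 0.0712 > 0 → local minimum

Critical points: x = 3/4 - sqrt(105)/4 ≈ -1.8117 (local maximum); x = 3/4 + sqrt(105)/4 ≈ 3.3117 (local minimum)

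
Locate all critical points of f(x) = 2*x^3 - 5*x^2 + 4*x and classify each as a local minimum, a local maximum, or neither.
f'(x) = 6*x^2 - 10*x + 4

Solve f'(x) = 0:
  Factor: 6*x^2 - 10*x + 4 = 2*(x - 1)*(3*x - 2) = 0.
  ⇒ x = 2/3, 1

f''(x) = 12*x - 10
Second-derivative test at each critical point:
  f''(2/3) = -2 < 0 → local maximum
  f''(1) = 2 > 0 → local minimum

Critical points: x = 2/3 (local maximum); x = 1 (local minimum)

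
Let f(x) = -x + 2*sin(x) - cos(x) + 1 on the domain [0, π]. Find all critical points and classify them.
f'(x) = sin(x) + 2*cos(x) - 1

Solve f'(x) = 0 on [0, π]:
  f'(x) = 0 ⇔ sin(x) + 2*cos(x) = 1. Write the left side as R·cos(x + φ) with R = √(2² + (-1)²) = sqrt(5), cos φ = 2*sqrt(5)/5, sin φ = -sqrt(5)/5; then cos(x + φ) = sqrt(5)/5. Solve for x and keep the solutions lying in [0, π].
  ⇒ x = pi/2 ≈ 1.5708

f''(x) = -2*sin(x) + cos(x)
Second-derivative test at each critical point:
  f''(1.5708) = -2 < 0 → local maximum

Critical points: x = pi/2 ≈ 1.5708 (local maximum)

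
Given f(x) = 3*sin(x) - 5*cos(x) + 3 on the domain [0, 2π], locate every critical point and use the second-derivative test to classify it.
f'(x) = 5*sin(x) + 3*cos(x)

Solve f'(x) = 0 on [0, 2π]:
  f'(x) = 0 ⇔ 3*cos(x) = -5*sin(x) ⇔ tan(x) = -3/5, i.e. x = arctan(-3/5) + nπ; keep the solutions lying in [0, 2π].
  ⇒ x = pi - atan(3/5) ≈ 2.6012, -atan(3/5) + 2*pi ≈ 5.7428

f''(x) = -3*sin(x) + 5*cos(x)
Second-derivative test at each critical point:
  f''(2.6012) = -5.8310 < 0 → local maximum
  f''(5.7428) = 5.8310 > 0 → local minimum

Critical points: x = pi - atan(3/5) ≈ 2.6012 (local maximum); x = -atan(3/5) + 2*pi ≈ 5.7428 (local minimum)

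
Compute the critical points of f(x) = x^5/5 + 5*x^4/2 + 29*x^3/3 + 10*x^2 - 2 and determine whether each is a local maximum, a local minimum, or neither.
f'(x) = x*(x^3 + 10*x^2 + 29*x + 20)

Solve f'(x) = 0:
  Factor: x^4 + 10*x^3 + 29*x^2 + 20*x = x*(x + 1)*(x + 4)*(x + 5) = 0.
  ⇒ x = -5, -4, -1, 0

f''(x) = 4*x^3 + 30*x^2 + 58*x + 20
Second-derivative test at each critical point:
  f''(-5) = -20 < 0 → local maximum
  f''(-4) = 12 > 0 → local minimum
  f''(-1) = -12 < 0 → local maximum
  f''(0) = 20 > 0 → local minimum

Critical points: x = -5 (local maximum); x = -4 (local minimum); x = -1 (local maximum); x = 0 (local minimum)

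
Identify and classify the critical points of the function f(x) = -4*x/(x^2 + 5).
f'(x) = 4*(x^2 - 5)/(x^2 + 5)^2

Solve f'(x) = 0:
  f'(x) = 4*(x^2 - 5)/(x^2 + 5)^2; the denominator is positive wherever f is defined, so f'(x) = 0 ⇔ 4*x^2 - 20 = 0.
  Factor: 4*x^2 - 20 = 4*(x^2 - 5); x^2 - 5 = 0 has no rational roots; quadratic formula: x = (0 ± √20)/2.
  ⇒ x = -sqrt(5) ≈ -2.2361, sqrt(5) ≈ 2.2361

f''(x) = 8*x*(15 - x^2)/(x^2 + 5)^3
Second-derivative test at each critical point:
  f''(-2.2361) = -0.1789 < 0 → local maximum
  f''(2.2361) = 0.1789 > 0 → local minimum

Critical points: x = -sqrt(5) ≈ -2.2361 (local maximum); x = sqrt(5) ≈ 2.2361 (local minimum)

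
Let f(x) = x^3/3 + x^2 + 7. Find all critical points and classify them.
f'(x) = x*(x + 2)

Solve f'(x) = 0:
  Factor: x^2 + 2*x = x*(x + 2) = 0.
  ⇒ x = -2, 0

f''(x) = 2*x + 2
Second-derivative test at each critical point:
  f''(-2) = -2 < 0 → local maximum
  f''(0) = 2 > 0 → local minimum

Critical points: x = -2 (local maximum); x = 0 (local minimum)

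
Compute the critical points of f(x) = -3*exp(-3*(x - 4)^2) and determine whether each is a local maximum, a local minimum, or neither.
f'(x) = 18*(x - 4)*exp(-3*(x - 4)^2)

Solve f'(x) = 0:
  f'(x) = (18*x - 72)·exp(-3*(x - 4)^2) and exp(-3*(x - 4)^2) > 0 for every x, so f'(x) = 0 ⇔ 18*x - 72 = 0.
  Factor: 18*x - 72 = 18*(x - 4) = 0.
  ⇒ x = 4

f''(x) = 18*(1 - 6*(x - 4)^2)*exp(-3*(x - 4)^2)
Second-derivative test at each critical point:
  f''(4) = 18 > 0 → local minimum

Critical points: x = 4 (local minimum)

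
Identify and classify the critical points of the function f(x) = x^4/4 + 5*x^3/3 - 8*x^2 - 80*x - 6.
f'(x) = x^3 + 5*x^2 - 16*x - 80

Solve f'(x) = 0:
  Factor: x^3 + 5*x^2 - 16*x - 80 = (x - 4)*(x + 4)*(x + 5) = 0.
  ⇒ x = -5, -4, 4

f''(x) = 3*x^2 + 10*x - 16
Second-derivative test at each critical point:
  f''(-5) = 9 > 0 → local minimum
  f''(-4) = -8 < 0 → local maximum
  f''(4) = 72 > 0 → local minimum

Critical points: x = -5 (local minimum); x = -4 (local maximum); x = 4 (local minimum)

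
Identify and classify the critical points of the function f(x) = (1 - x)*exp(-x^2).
f'(x) = (2*x*(x - 1) - 1)*exp(-x^2)

Solve f'(x) = 0:
  f'(x) = (2*x^2 - 2*x - 1)·exp(-x^2) and exp(-x^2) > 0 for every x, so f'(x) = 0 ⇔ 2*x^2 - 2*x - 1 = 0.
  2*x^2 - 2*x - 1 = 0 has no rational roots; quadratic formula: x = (2 ± √12)/4.
  ⇒ x = 1/2 - sqrt(3)/2 ≈ -0.3660, 1/2 + sqrt(3)/2 ≈ 1.3660

f''(x) = 2*(2*x^2*(1 - x) + 3*x - 1)*exp(-x^2)
Second-derivative test at each critical point:
  f''(-0.3660) = -3.0297 < 0 → local maximum
  f''(1.3660) = 0.5360 > 0 → local minimum

Critical points: x = 1/2 - sqrt(3)/2 ≈ -0.3660 (local maximum); x = 1/2 + sqrt(3)/2 ≈ 1.3660 (local minimum)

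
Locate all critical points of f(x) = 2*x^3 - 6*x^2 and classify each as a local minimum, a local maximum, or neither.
f'(x) = 6*x*(x - 2)

Solve f'(x) = 0:
  Factor: 6*x^2 - 12*x = 6*x*(x - 2) = 0.
  ⇒ x = 0, 2

f''(x) = 12*x - 12
Second-derivative test at each critical point:
  f''(0) = -12 < 0 → local maximum
  f''(2) = 12 > 0 → local minimum

Critical points: x = 0 (local maximum); x = 2 (local minimum)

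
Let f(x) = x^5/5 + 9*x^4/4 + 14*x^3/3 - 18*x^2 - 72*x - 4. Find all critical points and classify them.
f'(x) = x^4 + 9*x^3 + 14*x^2 - 36*x - 72

Solve f'(x) = 0:
  Factor: x^4 + 9*x^3 + 14*x^2 - 36*x - 72 = (x - 2)*(x + 2)*(x + 3)*(x + 6) = 0.
  ⇒ x = -6, -3, -2, 2

f''(x) = 4*x^3 + 27*x^2 + 28*x - 36
Second-derivative test at each critical point:
  f''(-6) = -96 < 0 → local maximum
  f''(-3) = 15 > 0 → local minimum
  f''(-2) = -16 < 0 → local maximum
  f''(2) = 160 > 0 → local minimum

Critical points: x = -6 (local maximum); x = -3 (local minimum); x = -2 (local maximum); x = 2 (local minimum)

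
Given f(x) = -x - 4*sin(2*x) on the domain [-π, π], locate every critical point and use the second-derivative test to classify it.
f'(x) = 16*sin(x)^2 - 9

Solve f'(x) = 0 on [-π, π]:
  f'(x) = 0 ⇔ cos(2*x) = -1/8, i.e. 2*x = ±arccos(-1/8) + 2nπ; keep the solutions lying in [-π, π].
  ⇒ x = -pi + acos(-1/8)/2 ≈ -2.2935, -acos(-1/8)/2 ≈ -0.8481, acos(-1/8)/2 ≈ 0.8481, pi - acos(-1/8)/2 ≈ 2.2935

f''(x) = 16*sin(2*x)
Second-derivative test at each critical point:
  f''(-2.2935) = 15.8745 > 0 → local minimum
  f''(-0.8481) = -15.8745 < 0 → local maximum
  f''(0.8481) = 15.8745 > 0 → local minimum
  f''(2.2935) = -15.8745 < 0 → local maximum

Critical points: x = -pi + acos(-1/8)/2 ≈ -2.2935 (local minimum); x = -acos(-1/8)/2 ≈ -0.8481 (local maximum); x = acos(-1/8)/2 ≈ 0.8481 (local minimum); x = pi - acos(-1/8)/2 ≈ 2.2935 (local maximum)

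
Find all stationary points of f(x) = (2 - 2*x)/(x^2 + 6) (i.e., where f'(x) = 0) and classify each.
f'(x) = 2*(-x^2 + 2*x*(x - 1) - 6)/(x^2 + 6)^2

Solve f'(x) = 0:
  f'(x) = 2*(x^2 - 2*x - 6)/(x^2 + 6)^2; the denominator is positive wherever f is defined, so f'(x) = 0 ⇔ 2*x^2 - 4*x - 12 = 0.
  Factor: 2*x^2 - 4*x - 12 = 2*(x^2 - 2*x - 6); x^2 - 2*x - 6 = 0 has no rational roots; quadratic formula: x = (2 ± √28)/2.
  ⇒ x = 1 - sqrt(7) ≈ -1.6458, 1 + sqrt(7) ≈ 3.6458

f''(x) = 4*(4*x^2*(1 - x) + (3*x - 1)*(x^2 + 6))/(x^2 + 6)^3
Second-derivative test at each critical point:
  f''(-1.6458) = -0.1395 < 0 → local maximum
  f''(3.6458) = 0.0284 > 0 → local minimum

Critical points: x = 1 - sqrt(7) ≈ -1.6458 (local maximum); x = 1 + sqrt(7) ≈ 3.6458 (local minimum)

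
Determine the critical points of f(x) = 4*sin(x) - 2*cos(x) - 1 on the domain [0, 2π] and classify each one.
f'(x) = 2*sin(x) + 4*cos(x)

Solve f'(x) = 0 on [0, 2π]:
  f'(x) = 0 ⇔ 4*cos(x) = -2*sin(x) ⇔ tan(x) = -2, i.e. x = arctan(-2) + nπ; keep the solutions lying in [0, 2π].
  ⇒ x = pi - atan(2) ≈ 2.0344, -atan(2) + 2*pi ≈ 5.1760

f''(x) = -4*sin(x) + 2*cos(x)
Second-derivative test at each critical point:
  f''(2.0344) = -4.4721 < 0 → local maximum
  f''(5.1760) = 4.4721 > 0 → local minimum

Critical points: x = pi - atan(2) ≈ 2.0344 (local maximum); x = -atan(2) + 2*pi ≈ 5.1760 (local minimum)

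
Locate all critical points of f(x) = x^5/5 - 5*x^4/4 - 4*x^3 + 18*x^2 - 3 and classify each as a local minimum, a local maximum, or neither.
f'(x) = x*(x^3 - 5*x^2 - 12*x + 36)

Solve f'(x) = 0:
  Factor: x^4 - 5*x^3 - 12*x^2 + 36*x = x*(x - 6)*(x - 2)*(x + 3) = 0.
  ⇒ x = -3, 0, 2, 6

f''(x) = 4*x^3 - 15*x^2 - 24*x + 36
Second-derivative test at each critical point:
  f''(-3) = -135 < 0 → local maximum
  f''(0) = 36 > 0 → local minimum
  f''(2) = -40 < 0 → local maximum
  f''(6) = 216 > 0 → local minimum

Critical points: x = -3 (local maximum); x = 0 (local minimum); x = 2 (local maximum); x = 6 (local minimum)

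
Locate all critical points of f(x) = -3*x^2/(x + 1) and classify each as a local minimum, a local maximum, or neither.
f'(x) = 3*x*(-x - 2)/(x + 1)^2

Solve f'(x) = 0:
  f'(x) = -3*x*(x + 2)/(x + 1)^2; the denominator is positive wherever f is defined, so f'(x) = 0 ⇔ -3*x^2 - 6*x = 0.
  Factor: -3*x^2 - 6*x = -3*x*(x + 2) = 0.
  ⇒ x = -2, 0

f''(x) = -6/(x^3 + 3*x^2 + 3*x + 1)
Second-derivative test at each critical point:
  f''(-2) = 6 > 0 → local minimum
  f''(0) = -6 < 0 → local maximum

Critical points: x = -2 (local minimum); x = 0 (local maximum)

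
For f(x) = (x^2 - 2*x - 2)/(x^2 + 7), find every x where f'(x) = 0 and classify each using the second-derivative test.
f'(x) = 2*(x^2 + 9*x - 7)/(x^4 + 14*x^2 + 49)

Solve f'(x) = 0:
  f'(x) = 2*(x^2 + 9*x - 7)/(x^2 + 7)^2; the denominator is positive wherever f is defined, so f'(x) = 0 ⇔ 2*x^2 + 18*x - 14 = 0.
  Factor: 2*x^2 + 18*x - 14 = 2*(x^2 + 9*x - 7); x^2 + 9*x - 7 = 0 has no rational roots; quadratic formula: x = (-9 ± √109)/2.
  ⇒ x = -sqrt(109)/2 - 9/2 ≈ -9.7202, -9/2 + sqrt(109)/2 ≈ 0.7202

f''(x) = 2*(-2*x^3 - 27*x^2 + 42*x + 63)/(x^6 + 21*x^4 + 147*x^2 + 343)
Second-derivative test at each critical point:
  f''(-9.7202) = -0.0020 < 0 → local maximum
  f''(0.7202) = 0.3694 > 0 → local minimum

Critical points: x = -sqrt(109)/2 - 9/2 ≈ -9.7202 (local maximum); x = -9/2 + sqrt(109)/2 ≈ 0.7202 (local minimum)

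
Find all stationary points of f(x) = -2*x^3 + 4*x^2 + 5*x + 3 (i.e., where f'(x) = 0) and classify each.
f'(x) = -6*x^2 + 8*x + 5

Solve f'(x) = 0:
  6*x^2 - 8*x - 5 = 0 has no rational roots; quadratic formula: x = (8 ± √184)/12.
  ⇒ x = 2/3 - sqrt(46)/6 ≈ -0.4637, 2/3 + sqrt(46)/6 ≈ 1.7971

f''(x) = 8 - 12*x
Second-derivative test at each critical point:
  f''(-0.4637) = 13.5647 > 0 → local minimum
  f''(1.7971) = -13.5647 < 0 → local maximum

Critical points: x = 2/3 - sqrt(46)/6 ≈ -0.4637 (local minimum); x = 2/3 + sqrt(46)/6 ≈ 1.7971 (local maximum)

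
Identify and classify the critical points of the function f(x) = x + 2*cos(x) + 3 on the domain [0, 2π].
f'(x) = 1 - 2*sin(x)

Solve f'(x) = 0 on [0, 2π]:
  f'(x) = 0 ⇔ sin(x) = 1/2, i.e. x = arcsin(1/2) + 2nπ or x = π − arcsin(1/2) + 2nπ; keep the solutions lying in [0, 2π].
  ⇒ x = pi/6 ≈ 0.5236, 5*pi/6 ≈ 2.6180

f''(x) = -2*cos(x)
Second-derivative test at each critical point:
  f''(0.5236) = -1.7321 < 0 → local maximum
  f''(2.6180) = 1.7321 > 0 → local minimum

Critical points: x = pi/6 ≈ 0.5236 (local maximum); x = 5*pi/6 ≈ 2.6180 (local minimum)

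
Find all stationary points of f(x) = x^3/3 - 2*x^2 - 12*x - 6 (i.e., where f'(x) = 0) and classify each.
f'(x) = x^2 - 4*x - 12

Solve f'(x) = 0:
  Factor: x^2 - 4*x - 12 = (x - 6)*(x + 2) = 0.
  ⇒ x = -2, 6

f''(x) = 2*x - 4
Second-derivative test at each critical point:
  f''(-2) = -8 < 0 → local maximum
  f''(6) = 8 > 0 → local minimum

Critical points: x = -2 (local maximum); x = 6 (local minimum)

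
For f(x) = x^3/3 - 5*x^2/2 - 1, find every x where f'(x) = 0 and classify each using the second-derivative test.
f'(x) = x*(x - 5)

Solve f'(x) = 0:
  Factor: x^2 - 5*x = x*(x - 5) = 0.
  ⇒ x = 0, 5

f''(x) = 2*x - 5
Second-derivative test at each critical point:
  f''(0) = -5 < 0 → local maximum
  f''(5) = 5 > 0 → local minimum

Critical points: x = 0 (local maximum); x = 5 (local minimum)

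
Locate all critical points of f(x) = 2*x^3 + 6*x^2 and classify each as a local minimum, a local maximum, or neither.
f'(x) = 6*x*(x + 2)

Solve f'(x) = 0:
  Factor: 6*x^2 + 12*x = 6*x*(x + 2) = 0.
  ⇒ x = -2, 0

f''(x) = 12*x + 12
Second-derivative test at each critical point:
  f''(-2) = -12 < 0 → local maximum
  f''(0) = 12 > 0 → local minimum

Critical points: x = -2 (local maximum); x = 0 (local minimum)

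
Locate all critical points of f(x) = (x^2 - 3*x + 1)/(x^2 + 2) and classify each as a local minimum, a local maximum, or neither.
f'(x) = (3*x^2 + 2*x - 6)/(x^4 + 4*x^2 + 4)

Solve f'(x) = 0:
  f'(x) = (3*x^2 + 2*x - 6)/(x^2 + 2)^2; the denominator is positive wherever f is defined, so f'(x) = 0 ⇔ 3*x^2 + 2*x - 6 = 0.
  3*x^2 + 2*x - 6 = 0 has no rational roots; quadratic formula: x = (-2 ± √76)/6.
  ⇒ x = -sqrt(19)/3 - 1/3 ≈ -1.7863, -1/3 + sqrt(19)/3 ≈ 1.1196

f''(x) = 2*(-3*x^3 - 3*x^2 + 18*x + 2)/(x^6 + 6*x^4 + 12*x^2 + 8)
Second-derivative test at each critical point:
  f''(-1.7863) = -0.3235 < 0 → local maximum
  f''(1.1196) = 0.8235 > 0 → local minimum

Critical points: x = -sqrt(19)/3 - 1/3 ≈ -1.7863 (local maximum); x = -1/3 + sqrt(19)/3 ≈ 1.1196 (local minimum)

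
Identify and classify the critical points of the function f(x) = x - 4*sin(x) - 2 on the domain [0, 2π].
f'(x) = 1 - 4*cos(x)

Solve f'(x) = 0 on [0, 2π]:
  f'(x) = 0 ⇔ cos(x) = 1/4, i.e. x = ±arccos(1/4) + 2nπ; keep the solutions lying in [0, 2π].
  ⇒ x = acos(1/4) ≈ 1.3181, -acos(1/4) + 2*pi ≈ 4.9651

f''(x) = 4*sin(x)
Second-derivative test at each critical point:
  f''(1.3181) = 3.8730 > 0 → local minimum
  f''(4.9651) = -3.8730 < 0 → local maximum

Critical points: x = acos(1/4) ≈ 1.3181 (local minimum); x = -acos(1/4) + 2*pi ≈ 4.9651 (local maximum)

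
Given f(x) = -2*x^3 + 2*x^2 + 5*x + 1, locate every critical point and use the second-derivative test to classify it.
f'(x) = -6*x^2 + 4*x + 5

Solve f'(x) = 0:
  6*x^2 - 4*x - 5 = 0 has no rational roots; quadratic formula: x = (4 ± √136)/12.
  ⇒ x = 1/3 - sqrt(34)/6 ≈ -0.6385, 1/3 + sqrt(34)/6 ≈ 1.3052

f''(x) = 4 - 12*x
Second-derivative test at each critical point:
  f''(-0.6385) = 11.6619 > 0 → local minimum
  f''(1.3052) = -11.6619 < 0 → local maximum

Critical points: x = 1/3 - sqrt(34)/6 ≈ -0.6385 (local minimum); x = 1/3 + sqrt(34)/6 ≈ 1.3052 (local maximum)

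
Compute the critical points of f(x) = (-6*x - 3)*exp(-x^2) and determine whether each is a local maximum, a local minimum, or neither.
f'(x) = 6*(x*(2*x + 1) - 1)*exp(-x^2)

Solve f'(x) = 0:
  f'(x) = (12*x^2 + 6*x - 6)·exp(-x^2) and exp(-x^2) > 0 for every x, so f'(x) = 0 ⇔ 12*x^2 + 6*x - 6 = 0.
  Factor: 12*x^2 + 6*x - 6 = 6*(x + 1)*(2*x - 1) = 0.
  ⇒ x = -1, 1/2

f''(x) = 6*(-4*x^3 - 2*x^2 + 6*x + 1)*exp(-x^2)
Second-derivative test at each critical point:
  f''(-1) = -6.6218 < 0 → local maximum
  f''(1/2) = 14.0184 > 0 → local minimum

Critical points: x = -1 (local maximum); x = 1/2 (local minimum)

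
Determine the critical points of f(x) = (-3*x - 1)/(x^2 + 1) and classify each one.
f'(x) = (3*x^2 + 2*x - 3)/(x^4 + 2*x^2 + 1)

Solve f'(x) = 0:
  f'(x) = (3*x^2 + 2*x - 3)/(x^2 + 1)^2; the denominator is positive wherever f is defined, so f'(x) = 0 ⇔ 3*x^2 + 2*x - 3 = 0.
  3*x^2 + 2*x - 3 = 0 has no rational roots; quadratic formula: x = (-2 ± √40)/6.
  ⇒ x = -sqrt(10)/3 - 1/3 ≈ -1.3874, -1/3 + sqrt(10)/3 ≈ 0.7208

f''(x) = 2*(-4*x^2*(3*x + 1) + (9*x + 1)*(x^2 + 1))/(x^2 + 1)^3
Second-derivative test at each critical point:
  f''(-1.3874) = -0.7393 < 0 → local maximum
  f''(0.7208) = 2.7393 > 0 → local minimum

Critical points: x = -sqrt(10)/3 - 1/3 ≈ -1.3874 (local maximum); x = -1/3 + sqrt(10)/3 ≈ 0.7208 (local minimum)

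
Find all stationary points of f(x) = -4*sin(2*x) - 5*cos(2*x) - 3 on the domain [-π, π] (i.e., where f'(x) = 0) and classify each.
f'(x) = 10*sin(2*x) - 8*cos(2*x)

Solve f'(x) = 0 on [-π, π]:
  f'(x) = 0 ⇔ -4*cos(2*x) = -5*sin(2*x) ⇔ tan(2*x) = 4/5, i.e. 2*x = arctan(4/5) + nπ; keep the solutions lying in [-π, π].
  ⇒ x = -pi + atan(4/5)/2 ≈ -2.8042, -pi/2 + atan(4/5)/2 ≈ -1.2334, atan(4/5)/2 ≈ 0.3374, atan(4/5)/2 + pi/2 ≈ 1.9082

f''(x) = 16*sin(2*x) + 20*cos(2*x)
Second-derivative test at each critical point:
  f''(-2.8042) = 25.6125 > 0 → local minimum
  f''(-1.2334) = -25.6125 < 0 → local maximum
  f''(0.3374) = 25.6125 > 0 → local minimum
  f''(1.9082) = -25.6125 < 0 → local maximum

Critical points: x = -pi + atan(4/5)/2 ≈ -2.8042 (local minimum); x = -pi/2 + atan(4/5)/2 ≈ -1.2334 (local maximum); x = atan(4/5)/2 ≈ 0.3374 (local minimum); x = atan(4/5)/2 + pi/2 ≈ 1.9082 (local maximum)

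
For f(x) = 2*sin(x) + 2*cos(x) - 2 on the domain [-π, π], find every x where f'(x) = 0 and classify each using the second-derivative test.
f'(x) = 2*sqrt(2)*cos(x + pi/4)

Solve f'(x) = 0 on [-π, π]:
  f'(x) = 0 ⇔ 2*cos(x) = 2*sin(x) ⇔ tan(x) = 1, i.e. x = arctan(1) + nπ; keep the solutions lying in [-π, π].
  ⇒ x = -3*pi/4 ≈ -2.3562, pi/4 ≈ 0.7854

f''(x) = -2*sqrt(2)*sin(x + pi/4)
Second-derivative test at each critical point:
  f''(-2.3562) = 2.8284 > 0 → local minimum
  f''(0.7854) = -2.8284 < 0 → local maximum

Critical points: x = -3*pi/4 ≈ -2.3562 (local minimum); x = pi/4 ≈ 0.7854 (local maximum)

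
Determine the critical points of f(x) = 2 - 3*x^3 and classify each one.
f'(x) = -9*x^2

Solve f'(x) = 0:
  ⇒ x = 0

f''(x) = -18*x
Second-derivative test at each critical point:
  f''(0) = 0, so the second-derivative test is inconclusive; use the first-derivative test: f'(-1/4) = -0.5625, f'(1/4) = -0.5625 — f' is negative on both sides (no sign change) → neither a local maximum nor a local minimum

Critical points: x = 0 (neither)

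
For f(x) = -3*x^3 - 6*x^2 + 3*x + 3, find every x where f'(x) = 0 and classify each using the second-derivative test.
f'(x) = -9*x^2 - 12*x + 3

Solve f'(x) = 0:
  Factor: -9*x^2 - 12*x + 3 = -3*(3*x^2 + 4*x - 1); 3*x^2 + 4*x - 1 = 0 has no rational roots; quadratic formula: x = (-4 ± √28)/6.
  ⇒ x = -sqrt(7)/3 - 2/3 ≈ -1.5486, -2/3 + sqrt(7)/3 ≈ 0.2153

f''(x) = -18*x - 12
Second-derivative test at each critical point:
  f''(-1.5486) = 15.8745 > 0 → local minimum
  f''(0.2153) = -15.8745 < 0 → local maximum

Critical points: x = -sqrt(7)/3 - 2/3 ≈ -1.5486 (local minimum); x = -2/3 + sqrt(7)/3 ≈ 0.2153 (local maximum)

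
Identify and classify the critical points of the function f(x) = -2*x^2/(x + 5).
f'(x) = 2*x*(-x - 10)/(x + 5)^2

Solve f'(x) = 0:
  f'(x) = -2*x*(x + 10)/(x + 5)^2; the denominator is positive wherever f is defined, so f'(x) = 0 ⇔ -2*x^2 - 20*x = 0.
  Factor: -2*x^2 - 20*x = -2*x*(x + 10) = 0.
  ⇒ x = -10, 0

f''(x) = -100/(x^3 + 15*x^2 + 75*x + 125)
Second-derivative test at each critical point:
  f''(-10) = 4/5 > 0 → local minimum
  f''(0) = -4/5 < 0 → local maximum

Critical points: x = -10 (local minimum); x = 0 (local maximum)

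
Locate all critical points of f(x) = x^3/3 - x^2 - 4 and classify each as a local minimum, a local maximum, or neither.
f'(x) = x*(x - 2)

Solve f'(x) = 0:
  Factor: x^2 - 2*x = x*(x - 2) = 0.
  ⇒ x = 0, 2

f''(x) = 2*x - 2
Second-derivative test at each critical point:
  f''(0) = -2 < 0 → local maximum
  f''(2) = 2 > 0 → local minimum

Critical points: x = 0 (local maximum); x = 2 (local minimum)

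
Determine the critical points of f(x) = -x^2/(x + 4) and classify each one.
f'(x) = x*(-x - 8)/(x + 4)^2

Solve f'(x) = 0:
  f'(x) = -x*(x + 8)/(x + 4)^2; the denominator is positive wherever f is defined, so f'(x) = 0 ⇔ -x^2 - 8*x = 0.
  Factor: -x^2 - 8*x = -x*(x + 8) = 0.
  ⇒ x = -8, 0

f''(x) = -32/(x^3 + 12*x^2 + 48*x + 64)
Second-derivative test at each critical point:
  f''(-8) = 1/2 > 0 → local minimum
  f''(0) = -1/2 < 0 → local maximum

Critical points: x = -8 (local minimum); x = 0 (local maximum)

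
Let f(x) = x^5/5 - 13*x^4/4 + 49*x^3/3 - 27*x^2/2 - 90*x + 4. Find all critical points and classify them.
f'(x) = x^4 - 13*x^3 + 49*x^2 - 27*x - 90

Solve f'(x) = 0:
  Factor: x^4 - 13*x^3 + 49*x^2 - 27*x - 90 = (x - 6)*(x - 5)*(x - 3)*(x + 1) = 0.
  ⇒ x = -1, 3, 5, 6

f''(x) = 4*x^3 - 39*x^2 + 98*x - 27
Second-derivative test at each critical point:
  f''(-1) = -168 < 0 → local maximum
  f''(3) = 24 > 0 → local minimum
  f''(5) = -12 < 0 → local maximum
  f''(6) = 21 > 0 → local minimum

Critical points: x = -1 (local maximum); x = 3 (local minimum); x = 5 (local maximum); x = 6 (local minimum)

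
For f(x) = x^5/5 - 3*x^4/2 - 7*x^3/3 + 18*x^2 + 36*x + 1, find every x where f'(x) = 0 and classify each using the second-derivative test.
f'(x) = x^4 - 6*x^3 - 7*x^2 + 36*x + 36

Solve f'(x) = 0:
  Factor: x^4 - 6*x^3 - 7*x^2 + 36*x + 36 = (x - 6)*(x - 3)*(x + 1)*(x + 2) = 0.
  ⇒ x = -2, -1, 3, 6

f''(x) = 4*x^3 - 18*x^2 - 14*x + 36
Second-derivative test at each critical point:
  f''(-2) = -40 < 0 → local maximum
  f''(-1) = 28 > 0 → local minimum
  f''(3) = -60 < 0 → local maximum
  f''(6) = 168 > 0 → local minimum

Critical points: x = -2 (local maximum); x = -1 (local minimum); x = 3 (local maximum); x = 6 (local minimum)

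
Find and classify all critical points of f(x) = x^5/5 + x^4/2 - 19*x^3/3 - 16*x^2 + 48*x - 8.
f'(x) = x^4 + 2*x^3 - 19*x^2 - 32*x + 48

Solve f'(x) = 0:
  Factor: x^4 + 2*x^3 - 19*x^2 - 32*x + 48 = (x - 4)*(x - 1)*(x + 3)*(x + 4) = 0.
  ⇒ x = -4, -3, 1, 4

f''(x) = 4*x^3 + 6*x^2 - 38*x - 32
Second-derivative test at each critical point:
  f''(-4) = -40 < 0 → local maximum
  f''(-3) = 28 > 0 → local minimum
  f''(1) = -60 < 0 → local maximum
  f''(4) = 168 > 0 → local minimum

Critical points: x = -4 (local maximum); x = -3 (local minimum); x = 1 (local maximum); x = 4 (local minimum)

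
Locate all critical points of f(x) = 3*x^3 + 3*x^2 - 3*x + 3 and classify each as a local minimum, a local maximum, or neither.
f'(x) = 9*x^2 + 6*x - 3

Solve f'(x) = 0:
  Factor: 9*x^2 + 6*x - 3 = 3*(x + 1)*(3*x - 1) = 0.
  ⇒ x = -1, 1/3

f''(x) = 18*x + 6
Second-derivative test at each critical point:
  f''(-1) = -12 < 0 → local maximum
  f''(1/3) = 12 > 0 → local minimum

Critical points: x = -1 (local maximum); x = 1/3 (local minimum)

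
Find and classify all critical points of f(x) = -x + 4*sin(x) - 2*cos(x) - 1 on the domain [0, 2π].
f'(x) = 2*sin(x) + 4*cos(x) - 1

Solve f'(x) = 0 on [0, 2π]:
  f'(x) = 0 ⇔ 2*sin(x) + 4*cos(x) = 1. Write the left side as R·cos(x + φ) with R = √(4² + (-2)²) = 2*sqrt(5), cos φ = 2*sqrt(5)/5, sin φ = -sqrt(5)/5; then cos(x + φ) = sqrt(5)/10. Solve for x and keep the solutions lying in [0, 2π].
  ⇒ x = atan((1 + 2*sqrt(19))/(2 - sqrt(19))) + pi ≈ 1.8089, atan((1 - 2*sqrt(19))/(2 + sqrt(19))) + 2*pi ≈ 5.4015

f''(x) = -4*sin(x) + 2*cos(x)
Second-derivative test at each critical point:
  f''(1.8089) = -4.3589 < 0 → local maximum
  f''(5.4015) = 4.3589 > 0 → local minimum

Critical points: x = atan((1 + 2*sqrt(19))/(2 - sqrt(19))) + pi ≈ 1.8089 (local maximum); x = atan((1 - 2*sqrt(19))/(2 + sqrt(19))) + 2*pi ≈ 5.4015 (local minimum)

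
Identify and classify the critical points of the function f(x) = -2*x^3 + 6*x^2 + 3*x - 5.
f'(x) = -6*x^2 + 12*x + 3

Solve f'(x) = 0:
  Factor: -6*x^2 + 12*x + 3 = -3*(2*x^2 - 4*x - 1); 2*x^2 - 4*x - 1 = 0 has no rational roots; quadratic formula: x = (4 ± √24)/4.
  ⇒ x = 1 - sqrt(6)/2 ≈ -0.2247, 1 + sqrt(6)/2 ≈ 2.2247

f''(x) = 12 - 12*x
Second-derivative test at each critical point:
  f''(-0.2247) = 14.6969 > 0 → local minimum
  f''(2.2247) = -14.6969 < 0 → local maximum

Critical points: x = 1 - sqrt(6)/2 ≈ -0.2247 (local minimum); x = 1 + sqrt(6)/2 ≈ 2.2247 (local maximum)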